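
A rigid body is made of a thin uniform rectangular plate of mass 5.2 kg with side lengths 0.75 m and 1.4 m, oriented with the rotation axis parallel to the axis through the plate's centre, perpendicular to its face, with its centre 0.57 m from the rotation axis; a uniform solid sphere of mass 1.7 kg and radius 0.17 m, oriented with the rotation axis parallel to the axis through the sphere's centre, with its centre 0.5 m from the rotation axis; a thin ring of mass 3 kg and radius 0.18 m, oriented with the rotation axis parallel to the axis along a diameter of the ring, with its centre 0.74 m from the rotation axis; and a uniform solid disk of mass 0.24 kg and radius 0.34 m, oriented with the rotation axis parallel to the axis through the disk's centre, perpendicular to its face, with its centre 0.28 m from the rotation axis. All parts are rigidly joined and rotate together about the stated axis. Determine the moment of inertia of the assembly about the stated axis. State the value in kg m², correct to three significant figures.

Rectangular plate: I_cm = (1/12)M(a²+b²) = (1/12)(5.2)[(0.75)² + (1.4)²] = 1.0931 kg m²; centre at d = 0.57 m, so I = I_cm + Md² gives I = 1.0931 + (5.2)(0.57)² = 2.7826 kg m².
Solid sphere: I_cm = (2/5)MR² = (2/5)(1.7)(0.17)² = 0.019652 kg m²; centre at d = 0.5 m, so I = I_cm + Md² gives I = 0.019652 + (1.7)(0.5)² = 0.44465 kg m².
Thin ring: I_cm = (1/2)MR² = (1/2)(3)(0.18)² = 0.0486 kg m²; centre at d = 0.74 m, so I = I_cm + Md² gives I = 0.0486 + (3)(0.74)² = 1.6914 kg m².
Solid disk: I_cm = (1/2)MR² = (1/2)(0.24)(0.34)² = 0.013872 kg m²; centre at d = 0.28 m, so I = I_cm + Md² gives I = 0.013872 + (0.24)(0.28)² = 0.032688 kg m².
Total I = 2.7826 + 0.44465 + 1.6914 + 0.032688 = 4.9513 kg m².

4.95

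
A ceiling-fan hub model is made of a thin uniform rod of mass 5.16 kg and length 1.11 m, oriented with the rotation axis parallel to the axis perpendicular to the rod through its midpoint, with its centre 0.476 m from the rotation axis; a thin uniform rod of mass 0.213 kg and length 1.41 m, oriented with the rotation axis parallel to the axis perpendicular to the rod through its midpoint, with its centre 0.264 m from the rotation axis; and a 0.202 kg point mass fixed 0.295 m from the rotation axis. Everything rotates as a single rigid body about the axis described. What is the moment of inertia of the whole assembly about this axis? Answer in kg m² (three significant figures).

1.77

Thin rod: I_cm = (1/12)ML² = (1/12)(5.16)(1.11)² = 0.5298 kg m²; centre at d = 0.476 m, so I = I_cm + Md² gives I = 0.5298 + (5.16)(0.476)² = 1.6989 kg m².
Thin rod: I_cm = (1/12)ML² = (1/12)(0.213)(1.41)² = 0.035289 kg m²; centre at d = 0.264 m, so I = I_cm + Md² gives I = 0.035289 + (0.213)(0.264)² = 0.050134 kg m².
Point mass: I_cm = 0; centre at d = 0.295 m, so I = I_cm + Md² gives I = 0 + (0.202)(0.295)² = 0.017579 kg m².
Total I = 1.6989 + 0.050134 + 0.017579 = 1.7666 kg m².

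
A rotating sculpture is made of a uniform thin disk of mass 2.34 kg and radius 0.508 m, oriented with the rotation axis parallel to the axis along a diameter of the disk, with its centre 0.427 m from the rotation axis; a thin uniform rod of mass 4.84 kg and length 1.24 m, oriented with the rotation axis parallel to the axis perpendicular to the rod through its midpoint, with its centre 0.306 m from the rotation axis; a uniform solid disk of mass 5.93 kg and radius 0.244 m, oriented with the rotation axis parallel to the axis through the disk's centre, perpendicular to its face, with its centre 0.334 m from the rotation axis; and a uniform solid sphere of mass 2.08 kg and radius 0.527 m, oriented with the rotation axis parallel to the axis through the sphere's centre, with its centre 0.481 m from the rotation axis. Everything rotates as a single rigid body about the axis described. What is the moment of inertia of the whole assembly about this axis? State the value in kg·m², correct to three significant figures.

Thin disk: I_cm = (1/4)MR² = (1/4)(2.34)(0.508)² = 0.15097 kg·m²; centre at d = 0.427 m, so the parallel axis theorem gives I = 0.15097 + (2.34)(0.427)² = 0.57762 kg·m².
Thin rod: I_cm = (1/12)ML² = (1/12)(4.84)(1.24)² = 0.62017 kg·m²; centre at d = 0.306 m, so the parallel axis theorem gives I = 0.62017 + (4.84)(0.306)² = 1.0734 kg·m².
Solid disk: I_cm = (1/2)MR² = (1/2)(5.93)(0.244)² = 0.17652 kg·m²; centre at d = 0.334 m, so the parallel axis theorem gives I = 0.17652 + (5.93)(0.334)² = 0.83805 kg·m².
Solid sphere: I_cm = (2/5)MR² = (2/5)(2.08)(0.527)² = 0.23107 kg·m²; centre at d = 0.481 m, so the parallel axis theorem gives I = 0.23107 + (2.08)(0.481)² = 0.7123 kg·m².
Total I = 0.57762 + 1.0734 + 0.83805 + 0.7123 = 3.2013 kg·m².

3.20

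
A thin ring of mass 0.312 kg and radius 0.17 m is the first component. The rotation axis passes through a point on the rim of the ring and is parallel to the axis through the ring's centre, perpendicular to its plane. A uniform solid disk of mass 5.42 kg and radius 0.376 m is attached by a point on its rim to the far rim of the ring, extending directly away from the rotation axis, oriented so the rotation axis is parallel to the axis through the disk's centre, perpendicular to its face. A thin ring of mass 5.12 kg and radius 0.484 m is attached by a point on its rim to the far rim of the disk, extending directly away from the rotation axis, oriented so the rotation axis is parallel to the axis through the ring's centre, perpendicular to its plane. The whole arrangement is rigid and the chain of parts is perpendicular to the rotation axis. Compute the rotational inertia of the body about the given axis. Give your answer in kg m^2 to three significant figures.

17.1

Thin ring: I_cm = MR² = (0.312)(0.17)² = 0.0090168 kg m^2; centre at d = 0.17 m, so I = I_cm + Md² gives I = 0.0090168 + (0.312)(0.17)² = 0.018034 kg m^2.
Solid disk: I_cm = (1/2)MR² = (1/2)(5.42)(0.376)² = 0.38313 kg m^2; centre at d = 0.17 + 0.17 + 0.376 = 0.716 m, so I = I_cm + Md² gives I = 0.38313 + (5.42)(0.716)² = 3.1617 kg m^2.
Thin ring: I_cm = MR² = (5.12)(0.484)² = 1.1994 kg m^2; centre at d = 0.17 + 0.17 + 0.376 + 0.376 + 0.484 = 1.576 m, so I = I_cm + Md² gives I = 1.1994 + (5.12)(1.576)² = 13.916 kg m^2.
Total I = 0.018034 + 3.1617 + 13.916 = 17.096 kg m^2.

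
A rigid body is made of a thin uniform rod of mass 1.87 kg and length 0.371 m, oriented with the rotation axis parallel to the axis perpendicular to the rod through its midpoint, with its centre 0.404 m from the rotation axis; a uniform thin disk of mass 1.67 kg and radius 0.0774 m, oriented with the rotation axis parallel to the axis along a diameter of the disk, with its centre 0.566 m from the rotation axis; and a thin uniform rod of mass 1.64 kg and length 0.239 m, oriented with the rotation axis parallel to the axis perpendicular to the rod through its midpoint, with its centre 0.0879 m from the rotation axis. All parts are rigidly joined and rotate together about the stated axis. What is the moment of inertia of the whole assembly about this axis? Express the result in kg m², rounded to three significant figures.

0.885

Thin rod: I_cm = (1/12)ML² = (1/12)(1.87)(0.371)² = 0.021449 kg m²; centre at d = 0.404 m, so I = I_cm + Md² gives I = 0.021449 + (1.87)(0.404)² = 0.32666 kg m².
Thin disk: I_cm = (1/4)MR² = (1/4)(1.67)(0.0774)² = 0.0025011 kg m²; centre at d = 0.566 m, so I = I_cm + Md² gives I = 0.0025011 + (1.67)(0.566)² = 0.5375 kg m².
Thin rod: I_cm = (1/12)ML² = (1/12)(1.64)(0.239)² = 0.0078065 kg m²; centre at d = 0.0879 m, so I = I_cm + Md² gives I = 0.0078065 + (1.64)(0.0879)² = 0.020478 kg m².
Total I = 0.32666 + 0.5375 + 0.020478 = 0.88464 kg m².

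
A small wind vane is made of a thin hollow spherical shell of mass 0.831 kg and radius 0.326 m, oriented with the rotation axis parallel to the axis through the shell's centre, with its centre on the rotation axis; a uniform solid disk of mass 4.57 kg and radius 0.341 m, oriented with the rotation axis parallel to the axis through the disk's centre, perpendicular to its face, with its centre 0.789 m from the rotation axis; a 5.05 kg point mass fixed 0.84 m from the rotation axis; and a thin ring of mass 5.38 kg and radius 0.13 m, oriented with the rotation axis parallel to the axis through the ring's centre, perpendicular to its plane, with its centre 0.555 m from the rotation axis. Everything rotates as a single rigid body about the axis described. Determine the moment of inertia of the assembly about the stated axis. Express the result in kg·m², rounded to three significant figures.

Spherical shell: I_cm = (2/3)MR² = (2/3)(0.831)(0.326)² = 0.058877 kg·m²; axis through the centre, so I = 0.058877 kg·m².
Solid disk: I_cm = (1/2)MR² = (1/2)(4.57)(0.341)² = 0.2657 kg·m²; centre at d = 0.789 m, so the parallel axis theorem gives I = 0.2657 + (4.57)(0.789)² = 3.1106 kg·m².
Point mass: I_cm = 0; centre at d = 0.84 m, so the parallel axis theorem gives I = 0 + (5.05)(0.84)² = 3.5633 kg·m².
Thin ring: I_cm = MR² = (5.38)(0.13)² = 0.090922 kg·m²; centre at d = 0.555 m, so the parallel axis theorem gives I = 0.090922 + (5.38)(0.555)² = 1.7481 kg·m².
Total I = 0.058877 + 3.1106 + 3.5633 + 1.7481 = 8.4809 kg·m².

8.48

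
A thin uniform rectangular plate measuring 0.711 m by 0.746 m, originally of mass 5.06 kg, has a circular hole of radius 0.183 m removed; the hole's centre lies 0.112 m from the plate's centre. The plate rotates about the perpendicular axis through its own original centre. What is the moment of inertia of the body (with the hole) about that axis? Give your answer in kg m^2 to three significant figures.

0.418

Unpierced body about its centre: I₀ = (1/12)M(a²+b²) = (1/12)(5.06)[(0.711)² + (0.746)²] = 0.44783 kg m^2.
The removed disk has mass m = M·πr²/(ab) = (5.06)·π(0.183)²/(0.711·0.746) = 1.0037 kg (same uniform areal density).
Its moment of inertia about the rotation axis (parallel-axis theorem): I_hole = (1/2)mr² + md² = (1/2)(1.0037)(0.183)² + (1.0037)(0.112)² = 0.029396 kg m^2.
Treating the hole as negative mass, I = I₀ − I_hole = 0.44783 − 0.029396 = 0.41843 kg m^2.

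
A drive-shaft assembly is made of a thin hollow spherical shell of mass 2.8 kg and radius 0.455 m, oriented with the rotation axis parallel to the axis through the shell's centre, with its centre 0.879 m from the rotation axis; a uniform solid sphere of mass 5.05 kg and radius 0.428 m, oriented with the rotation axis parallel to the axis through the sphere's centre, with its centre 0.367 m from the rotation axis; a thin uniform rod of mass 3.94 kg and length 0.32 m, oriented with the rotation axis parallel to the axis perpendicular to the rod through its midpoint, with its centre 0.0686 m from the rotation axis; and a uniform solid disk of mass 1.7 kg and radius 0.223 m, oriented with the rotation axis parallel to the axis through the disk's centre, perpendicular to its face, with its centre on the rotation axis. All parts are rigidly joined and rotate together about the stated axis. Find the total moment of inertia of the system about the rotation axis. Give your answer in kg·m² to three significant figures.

Spherical shell: I_cm = (2/3)MR² = (2/3)(2.8)(0.455)² = 0.38645 kg·m²; centre at d = 0.879 m, so the parallel axis theorem gives I = 0.38645 + (2.8)(0.879)² = 2.5498 kg·m².
Solid sphere: I_cm = (2/5)MR² = (2/5)(5.05)(0.428)² = 0.37003 kg·m²; centre at d = 0.367 m, so the parallel axis theorem gives I = 0.37003 + (5.05)(0.367)² = 1.0502 kg·m².
Thin rod: I_cm = (1/12)ML² = (1/12)(3.94)(0.32)² = 0.033621 kg·m²; centre at d = 0.0686 m, so the parallel axis theorem gives I = 0.033621 + (3.94)(0.0686)² = 0.052163 kg·m².
Solid disk: I_cm = (1/2)MR² = (1/2)(1.7)(0.223)² = 0.04227 kg·m²; axis through the centre, so I = 0.04227 kg·m².
Total I = 2.5498 + 1.0502 + 0.052163 + 0.04227 = 3.6945 kg·m².

3.69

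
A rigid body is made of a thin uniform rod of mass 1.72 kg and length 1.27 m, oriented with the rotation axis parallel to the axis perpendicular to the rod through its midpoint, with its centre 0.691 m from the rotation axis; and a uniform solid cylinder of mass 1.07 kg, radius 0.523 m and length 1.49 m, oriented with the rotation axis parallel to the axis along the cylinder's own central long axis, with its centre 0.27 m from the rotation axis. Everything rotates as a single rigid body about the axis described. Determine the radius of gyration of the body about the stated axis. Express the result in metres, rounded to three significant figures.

Thin rod: I_cm = (1/12)ML² = (1/12)(1.72)(1.27)² = 0.23118 kg m^2; centre at d = 0.691 m, so the parallel axis theorem gives I = 0.23118 + (1.72)(0.691)² = 1.0524 kg m^2.
Solid cylinder: I_cm = (1/2)MR² = (1/2)(1.07)(0.523)² = 0.14634 kg m^2; centre at d = 0.27 m, so the parallel axis theorem gives I = 0.14634 + (1.07)(0.27)² = 0.22434 kg m^2.
Total I = 1.2768 kg m^2; total mass M = 2.79 kg.
k = √(I/M) = √(1.2768/2.79) = 0.67648 m.

0.676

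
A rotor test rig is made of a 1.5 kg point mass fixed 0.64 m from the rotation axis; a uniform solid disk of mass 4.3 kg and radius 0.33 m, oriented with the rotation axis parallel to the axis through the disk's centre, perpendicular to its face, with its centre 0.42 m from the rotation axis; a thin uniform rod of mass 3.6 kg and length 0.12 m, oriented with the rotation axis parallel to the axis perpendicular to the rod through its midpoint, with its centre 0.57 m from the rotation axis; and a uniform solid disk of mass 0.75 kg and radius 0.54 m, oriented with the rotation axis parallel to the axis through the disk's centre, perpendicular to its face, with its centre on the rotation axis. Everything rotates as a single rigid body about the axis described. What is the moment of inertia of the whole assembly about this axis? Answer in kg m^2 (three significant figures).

2.89

Point mass: I_cm = 0; centre at d = 0.64 m, so I = I_cm + Md² gives I = 0 + (1.5)(0.64)² = 0.6144 kg m^2.
Solid disk: I_cm = (1/2)MR² = (1/2)(4.3)(0.33)² = 0.23414 kg m^2; centre at d = 0.42 m, so I = I_cm + Md² gives I = 0.23414 + (4.3)(0.42)² = 0.99265 kg m^2.
Thin rod: I_cm = (1/12)ML² = (1/12)(3.6)(0.12)² = 0.00432 kg m^2; centre at d = 0.57 m, so I = I_cm + Md² gives I = 0.00432 + (3.6)(0.57)² = 1.174 kg m^2.
Solid disk: I_cm = (1/2)MR² = (1/2)(0.75)(0.54)² = 0.10935 kg m^2; axis through the centre, so I = 0.10935 kg m^2.
Total I = 0.6144 + 0.99265 + 1.174 + 0.10935 = 2.8904 kg m^2.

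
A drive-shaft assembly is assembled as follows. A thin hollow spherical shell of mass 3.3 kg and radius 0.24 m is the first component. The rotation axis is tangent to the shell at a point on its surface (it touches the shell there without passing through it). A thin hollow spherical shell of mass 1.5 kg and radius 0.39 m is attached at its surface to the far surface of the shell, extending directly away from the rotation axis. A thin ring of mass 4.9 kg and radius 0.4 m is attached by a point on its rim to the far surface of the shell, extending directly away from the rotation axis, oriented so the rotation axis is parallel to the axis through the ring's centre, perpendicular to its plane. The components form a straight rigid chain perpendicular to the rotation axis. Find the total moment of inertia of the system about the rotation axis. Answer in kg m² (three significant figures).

Spherical shell: I_cm = (2/3)MR² = (2/3)(3.3)(0.24)² = 0.12672 kg m²; centre at d = 0.24 m, so the parallel axis theorem gives I = 0.12672 + (3.3)(0.24)² = 0.3168 kg m².
Spherical shell: I_cm = (2/3)MR² = (2/3)(1.5)(0.39)² = 0.1521 kg m²; centre at d = 0.24 + 0.24 + 0.39 = 0.87 m, so the parallel axis theorem gives I = 0.1521 + (1.5)(0.87)² = 1.2875 kg m².
Thin ring: I_cm = MR² = (4.9)(0.4)² = 0.784 kg m²; centre at d = 0.24 + 0.24 + 0.39 + 0.39 + 0.4 = 1.66 m, so the parallel axis theorem gives I = 0.784 + (4.9)(1.66)² = 14.286 kg m².
Total I = 0.3168 + 1.2875 + 14.286 = 15.891 kg m².

15.9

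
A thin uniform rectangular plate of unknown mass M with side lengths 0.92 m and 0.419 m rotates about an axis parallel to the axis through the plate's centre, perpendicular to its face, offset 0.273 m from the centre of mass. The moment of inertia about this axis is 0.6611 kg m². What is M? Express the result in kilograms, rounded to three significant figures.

4.14

I = I_cm + Md² = (1/12)M(a²+b²) + Md² = M·[0.0833333·[(0.92)² + (0.419)²] + (0.273)²] = M·0.15969.
So M = 0.6611 / 0.15969 = 4.1398 kg.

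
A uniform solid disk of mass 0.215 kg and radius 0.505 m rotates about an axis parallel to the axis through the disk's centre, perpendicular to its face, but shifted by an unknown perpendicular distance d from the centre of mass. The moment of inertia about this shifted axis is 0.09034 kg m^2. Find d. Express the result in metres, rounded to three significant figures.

About the centre-of-mass axis, I_cm = (1/2)MR² = (1/2)(0.215)(0.505)² = 0.027415 kg m^2.
Parallel axis theorem: I = I_cm + Md², so Md² = 0.09034 − 0.027415 = 0.062925 kg m^2.
d = √(0.062925 / 0.215) = 0.54099 m.

0.541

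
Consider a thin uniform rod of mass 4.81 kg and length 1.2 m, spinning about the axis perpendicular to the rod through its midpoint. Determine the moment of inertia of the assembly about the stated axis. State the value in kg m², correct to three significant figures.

I_cm = (1/12)ML² = (1/12)(4.81)(1.2)² = 0.5772 kg m²; axis through the centre, so I = 0.5772 kg m².

0.577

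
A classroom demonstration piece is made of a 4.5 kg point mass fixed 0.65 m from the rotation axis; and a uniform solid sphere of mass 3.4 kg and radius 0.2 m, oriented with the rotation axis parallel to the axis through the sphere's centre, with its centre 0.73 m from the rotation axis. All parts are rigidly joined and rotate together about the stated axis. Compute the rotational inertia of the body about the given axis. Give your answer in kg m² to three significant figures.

Point mass: I_cm = 0; centre at d = 0.65 m, so I = I_cm + Md² gives I = 0 + (4.5)(0.65)² = 1.9013 kg m².
Solid sphere: I_cm = (2/5)MR² = (2/5)(3.4)(0.2)² = 0.0544 kg m²; centre at d = 0.73 m, so I = I_cm + Md² gives I = 0.0544 + (3.4)(0.73)² = 1.8663 kg m².
Total I = 1.9013 + 1.8663 = 3.7675 kg m².

3.77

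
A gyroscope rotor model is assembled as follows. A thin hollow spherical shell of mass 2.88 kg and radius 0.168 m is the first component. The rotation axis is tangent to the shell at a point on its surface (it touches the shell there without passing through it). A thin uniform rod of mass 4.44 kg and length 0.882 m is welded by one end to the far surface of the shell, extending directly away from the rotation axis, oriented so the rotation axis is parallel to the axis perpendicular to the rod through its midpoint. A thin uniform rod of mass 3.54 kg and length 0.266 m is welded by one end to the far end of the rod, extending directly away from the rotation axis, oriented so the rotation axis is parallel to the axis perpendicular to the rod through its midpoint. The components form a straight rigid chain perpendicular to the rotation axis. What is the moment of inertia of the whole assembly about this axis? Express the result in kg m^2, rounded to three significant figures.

Spherical shell: I_cm = (2/3)MR² = (2/3)(2.88)(0.168)² = 0.05419 kg m^2; centre at d = 0.168 m, so I = I_cm + Md² gives I = 0.05419 + (2.88)(0.168)² = 0.13548 kg m^2.
Thin rod: I_cm = (1/12)ML² = (1/12)(4.44)(0.882)² = 0.28783 kg m^2; centre at d = 0.168 + 0.168 + 0.441 = 0.777 m, so I = I_cm + Md² gives I = 0.28783 + (4.44)(0.777)² = 2.9684 kg m^2.
Thin rod: I_cm = (1/12)ML² = (1/12)(3.54)(0.266)² = 0.020873 kg m^2; centre at d = 0.168 + 0.168 + 0.441 + 0.441 + 0.133 = 1.351 m, so I = I_cm + Md² gives I = 0.020873 + (3.54)(1.351)² = 6.4821 kg m^2.
Total I = 0.13548 + 2.9684 + 6.4821 = 9.5859 kg m^2.

9.59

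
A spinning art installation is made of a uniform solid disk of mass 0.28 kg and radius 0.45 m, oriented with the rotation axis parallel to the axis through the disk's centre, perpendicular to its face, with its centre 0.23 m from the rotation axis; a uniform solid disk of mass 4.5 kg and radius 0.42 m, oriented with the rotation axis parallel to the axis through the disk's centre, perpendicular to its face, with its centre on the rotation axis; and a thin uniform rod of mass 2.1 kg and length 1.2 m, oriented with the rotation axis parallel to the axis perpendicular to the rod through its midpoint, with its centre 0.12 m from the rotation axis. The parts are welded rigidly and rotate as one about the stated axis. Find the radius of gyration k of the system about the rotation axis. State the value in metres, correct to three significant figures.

0.324

Solid disk: I_cm = (1/2)MR² = (1/2)(0.28)(0.45)² = 0.02835 kg m²; centre at d = 0.23 m, so I = I_cm + Md² gives I = 0.02835 + (0.28)(0.23)² = 0.043162 kg m².
Solid disk: I_cm = (1/2)MR² = (1/2)(4.5)(0.42)² = 0.3969 kg m²; axis through the centre, so I = 0.3969 kg m².
Thin rod: I_cm = (1/12)ML² = (1/12)(2.1)(1.2)² = 0.252 kg m²; centre at d = 0.12 m, so I = I_cm + Md² gives I = 0.252 + (2.1)(0.12)² = 0.28224 kg m².
Total I = 0.7223 kg m²; total mass M = 6.88 kg.
k = √(I/M) = √(0.7223/6.88) = 0.32402 m.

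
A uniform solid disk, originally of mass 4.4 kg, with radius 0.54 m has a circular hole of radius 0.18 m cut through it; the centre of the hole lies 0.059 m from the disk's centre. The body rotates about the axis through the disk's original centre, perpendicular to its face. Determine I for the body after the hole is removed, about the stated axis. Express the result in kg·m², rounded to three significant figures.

0.632

Unpierced body about its centre: I₀ = (1/2)MR² = (1/2)(4.4)(0.54)² = 0.64152 kg·m².
The removed disk has mass m = M·(r/R)² = (4.4)(0.18/0.54)² = 0.48889 kg (same uniform areal density).
Its moment of inertia about the rotation axis (parallel-axis theorem): I_hole = (1/2)mr² + md² = (1/2)(0.48889)(0.18)² + (0.48889)(0.059)² = 0.0096218 kg·m².
Treating the hole as negative mass, I = I₀ − I_hole = 0.64152 − 0.0096218 = 0.6319 kg·m².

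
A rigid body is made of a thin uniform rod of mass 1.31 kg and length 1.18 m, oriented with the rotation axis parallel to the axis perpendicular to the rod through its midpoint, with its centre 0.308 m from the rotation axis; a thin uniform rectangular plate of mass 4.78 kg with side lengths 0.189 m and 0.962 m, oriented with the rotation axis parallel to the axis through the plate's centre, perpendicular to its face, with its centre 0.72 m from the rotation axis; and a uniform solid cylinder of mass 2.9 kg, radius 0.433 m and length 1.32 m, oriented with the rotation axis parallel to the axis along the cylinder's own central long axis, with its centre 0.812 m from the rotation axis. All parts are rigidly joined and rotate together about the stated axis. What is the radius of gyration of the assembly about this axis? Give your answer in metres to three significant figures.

0.769

Thin rod: I_cm = (1/12)ML² = (1/12)(1.31)(1.18)² = 0.152 kg·m²; centre at d = 0.308 m, so the parallel axis theorem gives I = 0.152 + (1.31)(0.308)² = 0.27628 kg·m².
Rectangular plate: I_cm = (1/12)M(a²+b²) = (1/12)(4.78)[(0.189)² + (0.962)²] = 0.38286 kg·m²; centre at d = 0.72 m, so the parallel axis theorem gives I = 0.38286 + (4.78)(0.72)² = 2.8608 kg·m².
Solid cylinder: I_cm = (1/2)MR² = (1/2)(2.9)(0.433)² = 0.27186 kg·m²; centre at d = 0.812 m, so the parallel axis theorem gives I = 0.27186 + (2.9)(0.812)² = 2.184 kg·m².
Total I = 5.321 kg·m²; total mass M = 8.99 kg.
k = √(I/M) = √(5.321/8.99) = 0.76934 m.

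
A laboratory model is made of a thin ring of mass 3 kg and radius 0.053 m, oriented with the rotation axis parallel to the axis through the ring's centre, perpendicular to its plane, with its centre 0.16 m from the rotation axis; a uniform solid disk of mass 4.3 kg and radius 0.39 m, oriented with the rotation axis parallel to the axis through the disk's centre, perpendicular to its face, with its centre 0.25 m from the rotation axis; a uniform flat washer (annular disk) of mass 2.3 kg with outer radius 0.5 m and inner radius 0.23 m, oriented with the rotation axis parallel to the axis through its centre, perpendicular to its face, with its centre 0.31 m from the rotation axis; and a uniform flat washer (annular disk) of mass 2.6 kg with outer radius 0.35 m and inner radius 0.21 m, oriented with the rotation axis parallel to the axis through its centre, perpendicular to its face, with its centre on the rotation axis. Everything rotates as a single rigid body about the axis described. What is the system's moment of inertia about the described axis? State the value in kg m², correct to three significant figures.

Thin ring: I_cm = MR² = (3)(0.053)² = 0.008427 kg m²; centre at d = 0.16 m, so I = I_cm + Md² gives I = 0.008427 + (3)(0.16)² = 0.085227 kg m².
Solid disk: I_cm = (1/2)MR² = (1/2)(4.3)(0.39)² = 0.32702 kg m²; centre at d = 0.25 m, so I = I_cm + Md² gives I = 0.32702 + (4.3)(0.25)² = 0.59576 kg m².
Annular disk: I_cm = (1/2)M(R²+r²) = (1/2)(2.3)[(0.5)² + (0.23)²] = 0.34833 kg m²; centre at d = 0.31 m, so I = I_cm + Md² gives I = 0.34833 + (2.3)(0.31)² = 0.56936 kg m².
Annular disk: I_cm = (1/2)M(R²+r²) = (1/2)(2.6)[(0.35)² + (0.21)²] = 0.21658 kg m²; axis through the centre, so I = 0.21658 kg m².
Total I = 0.085227 + 0.59576 + 0.56936 + 0.21658 = 1.4669 kg m².

1.47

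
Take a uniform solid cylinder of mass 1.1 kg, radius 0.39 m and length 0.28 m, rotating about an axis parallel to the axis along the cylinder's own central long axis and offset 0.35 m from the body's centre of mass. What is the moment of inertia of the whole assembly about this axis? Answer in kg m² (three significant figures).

I_cm = (1/2)MR² = (1/2)(1.1)(0.39)² = 0.083655 kg m²; centre at d = 0.35 m, so the parallel axis theorem gives I = 0.083655 + (1.1)(0.35)² = 0.2184 kg m².

0.218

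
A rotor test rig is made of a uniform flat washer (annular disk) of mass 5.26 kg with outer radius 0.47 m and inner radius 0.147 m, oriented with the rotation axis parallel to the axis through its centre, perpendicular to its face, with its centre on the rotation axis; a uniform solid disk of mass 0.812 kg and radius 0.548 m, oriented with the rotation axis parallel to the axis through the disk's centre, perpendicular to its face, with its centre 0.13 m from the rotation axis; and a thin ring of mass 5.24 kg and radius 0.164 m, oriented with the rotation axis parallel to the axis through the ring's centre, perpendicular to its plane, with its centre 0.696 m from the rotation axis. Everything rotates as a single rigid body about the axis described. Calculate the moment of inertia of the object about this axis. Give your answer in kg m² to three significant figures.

3.45

Annular disk: I_cm = (1/2)M(R²+r²) = (1/2)(5.26)[(0.47)² + (0.147)²] = 0.6378 kg m²; axis through the centre, so I = 0.6378 kg m².
Solid disk: I_cm = (1/2)MR² = (1/2)(0.812)(0.548)² = 0.12192 kg m²; centre at d = 0.13 m, so the parallel axis theorem gives I = 0.12192 + (0.812)(0.13)² = 0.13565 kg m².
Thin ring: I_cm = MR² = (5.24)(0.164)² = 0.14094 kg m²; centre at d = 0.696 m, so the parallel axis theorem gives I = 0.14094 + (5.24)(0.696)² = 2.6793 kg m².
Total I = 0.6378 + 0.13565 + 2.6793 = 3.4527 kg m².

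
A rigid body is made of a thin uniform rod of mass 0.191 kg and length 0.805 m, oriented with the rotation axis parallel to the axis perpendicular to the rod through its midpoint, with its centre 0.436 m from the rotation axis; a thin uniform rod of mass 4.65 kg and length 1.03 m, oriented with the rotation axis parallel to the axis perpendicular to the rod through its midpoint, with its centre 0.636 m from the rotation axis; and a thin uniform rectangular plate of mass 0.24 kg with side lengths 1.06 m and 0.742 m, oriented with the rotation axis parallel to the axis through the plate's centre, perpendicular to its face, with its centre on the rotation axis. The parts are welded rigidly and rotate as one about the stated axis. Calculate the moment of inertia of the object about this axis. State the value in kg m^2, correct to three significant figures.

2.37

Thin rod: I_cm = (1/12)ML² = (1/12)(0.191)(0.805)² = 0.010314 kg m^2; centre at d = 0.436 m, so the parallel axis theorem gives I = 0.010314 + (0.191)(0.436)² = 0.046623 kg m^2.
Thin rod: I_cm = (1/12)ML² = (1/12)(4.65)(1.03)² = 0.4111 kg m^2; centre at d = 0.636 m, so the parallel axis theorem gives I = 0.4111 + (4.65)(0.636)² = 2.292 kg m^2.
Rectangular plate: I_cm = (1/12)M(a²+b²) = (1/12)(0.24)[(1.06)² + (0.742)²] = 0.033483 kg m^2; axis through the centre, so I = 0.033483 kg m^2.
Total I = 0.046623 + 2.292 + 0.033483 = 2.3721 kg m^2.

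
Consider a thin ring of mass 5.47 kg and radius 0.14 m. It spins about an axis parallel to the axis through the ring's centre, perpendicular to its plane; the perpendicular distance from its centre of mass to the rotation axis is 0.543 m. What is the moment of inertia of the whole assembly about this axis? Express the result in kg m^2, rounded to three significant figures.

I_cm = MR² = (5.47)(0.14)² = 0.10721 kg m^2; centre at d = 0.543 m, so the parallel axis theorem gives I = 0.10721 + (5.47)(0.543)² = 1.72 kg m^2.

1.72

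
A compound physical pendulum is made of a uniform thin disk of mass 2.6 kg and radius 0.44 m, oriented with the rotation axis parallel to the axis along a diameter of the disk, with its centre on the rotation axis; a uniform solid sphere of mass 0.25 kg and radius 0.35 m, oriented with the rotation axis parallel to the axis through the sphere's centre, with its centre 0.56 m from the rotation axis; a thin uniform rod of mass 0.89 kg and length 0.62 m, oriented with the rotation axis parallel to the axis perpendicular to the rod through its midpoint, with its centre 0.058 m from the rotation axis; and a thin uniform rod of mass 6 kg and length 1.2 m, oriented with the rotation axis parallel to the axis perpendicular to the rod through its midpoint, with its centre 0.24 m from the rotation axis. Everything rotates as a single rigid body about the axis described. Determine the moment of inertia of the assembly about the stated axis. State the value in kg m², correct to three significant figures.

Thin disk: I_cm = (1/4)MR² = (1/4)(2.6)(0.44)² = 0.12584 kg m²; axis through the centre, so I = 0.12584 kg m².
Solid sphere: I_cm = (2/5)MR² = (2/5)(0.25)(0.35)² = 0.01225 kg m²; centre at d = 0.56 m, so the parallel axis theorem gives I = 0.01225 + (0.25)(0.56)² = 0.09065 kg m².
Thin rod: I_cm = (1/12)ML² = (1/12)(0.89)(0.62)² = 0.02851 kg m²; centre at d = 0.058 m, so the parallel axis theorem gives I = 0.02851 + (0.89)(0.058)² = 0.031504 kg m².
Thin rod: I_cm = (1/12)ML² = (1/12)(6)(1.2)² = 0.72 kg m²; centre at d = 0.24 m, so the parallel axis theorem gives I = 0.72 + (6)(0.24)² = 1.0656 kg m².
Total I = 0.12584 + 0.09065 + 0.031504 + 1.0656 = 1.3136 kg m².

1.31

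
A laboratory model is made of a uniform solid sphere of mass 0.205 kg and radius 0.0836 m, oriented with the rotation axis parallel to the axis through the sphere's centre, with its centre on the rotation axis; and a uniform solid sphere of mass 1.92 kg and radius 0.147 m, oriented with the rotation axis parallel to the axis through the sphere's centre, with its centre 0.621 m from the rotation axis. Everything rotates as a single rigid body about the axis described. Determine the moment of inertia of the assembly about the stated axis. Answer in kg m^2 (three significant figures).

Solid sphere: I_cm = (2/5)MR² = (2/5)(0.205)(0.0836)² = 0.00057309 kg m^2; axis through the centre, so I = 0.00057309 kg m^2.
Solid sphere: I_cm = (2/5)MR² = (2/5)(1.92)(0.147)² = 0.016596 kg m^2; centre at d = 0.621 m, so I = I_cm + Md² gives I = 0.016596 + (1.92)(0.621)² = 0.75703 kg m^2.
Total I = 0.00057309 + 0.75703 = 0.7576 kg m^2.

0.758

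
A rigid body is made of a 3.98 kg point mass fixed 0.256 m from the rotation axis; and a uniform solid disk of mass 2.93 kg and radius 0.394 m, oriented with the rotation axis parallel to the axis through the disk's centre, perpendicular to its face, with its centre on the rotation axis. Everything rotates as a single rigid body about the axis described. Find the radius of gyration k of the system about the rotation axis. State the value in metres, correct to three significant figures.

0.266

Point mass: I_cm = 0; centre at d = 0.256 m, so the parallel axis theorem gives I = 0 + (3.98)(0.256)² = 0.26083 kg m^2.
Solid disk: I_cm = (1/2)MR² = (1/2)(2.93)(0.394)² = 0.22742 kg m^2; axis through the centre, so I = 0.22742 kg m^2.
Total I = 0.48825 kg m^2; total mass M = 6.91 kg.
k = √(I/M) = √(0.48825/6.91) = 0.26582 m.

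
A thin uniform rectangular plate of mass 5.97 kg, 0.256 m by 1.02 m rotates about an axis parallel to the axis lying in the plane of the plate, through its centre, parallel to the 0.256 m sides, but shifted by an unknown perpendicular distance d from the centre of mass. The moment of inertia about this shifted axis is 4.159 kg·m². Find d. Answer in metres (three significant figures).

0.781

About the centre-of-mass axis, I_cm = (1/12)Mb² = (1/12)(5.97)(1.02)² = 0.5176 kg·m².
Parallel axis theorem: I = I_cm + Md², so Md² = 4.159 − 0.5176 = 3.6414 kg·m².
d = √(3.6414 / 5.97) = 0.78099 m.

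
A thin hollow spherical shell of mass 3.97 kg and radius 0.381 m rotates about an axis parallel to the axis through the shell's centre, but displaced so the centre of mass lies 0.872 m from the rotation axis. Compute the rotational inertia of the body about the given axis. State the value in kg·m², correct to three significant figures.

I_cm = (2/3)MR² = (2/3)(3.97)(0.381)² = 0.38419 kg·m²; centre at d = 0.872 m, so I = I_cm + Md² gives I = 0.38419 + (3.97)(0.872)² = 3.4029 kg·m².

3.40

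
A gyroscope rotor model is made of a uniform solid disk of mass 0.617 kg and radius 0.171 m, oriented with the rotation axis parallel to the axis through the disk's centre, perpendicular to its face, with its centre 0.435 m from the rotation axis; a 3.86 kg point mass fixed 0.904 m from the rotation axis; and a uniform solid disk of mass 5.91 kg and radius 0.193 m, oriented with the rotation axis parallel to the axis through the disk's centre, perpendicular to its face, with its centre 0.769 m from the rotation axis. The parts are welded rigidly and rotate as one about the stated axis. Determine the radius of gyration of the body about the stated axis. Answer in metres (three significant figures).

0.814

Solid disk: I_cm = (1/2)MR² = (1/2)(0.617)(0.171)² = 0.0090208 kg m²; centre at d = 0.435 m, so the parallel axis theorem gives I = 0.0090208 + (0.617)(0.435)² = 0.12577 kg m².
Point mass: I_cm = 0; centre at d = 0.904 m, so the parallel axis theorem gives I = 0 + (3.86)(0.904)² = 3.1545 kg m².
Solid disk: I_cm = (1/2)MR² = (1/2)(5.91)(0.193)² = 0.11007 kg m²; centre at d = 0.769 m, so the parallel axis theorem gives I = 0.11007 + (5.91)(0.769)² = 3.605 kg m².
Total I = 6.8852 kg m²; total mass M = 10.387 kg.
k = √(I/M) = √(6.8852/10.387) = 0.81417 m.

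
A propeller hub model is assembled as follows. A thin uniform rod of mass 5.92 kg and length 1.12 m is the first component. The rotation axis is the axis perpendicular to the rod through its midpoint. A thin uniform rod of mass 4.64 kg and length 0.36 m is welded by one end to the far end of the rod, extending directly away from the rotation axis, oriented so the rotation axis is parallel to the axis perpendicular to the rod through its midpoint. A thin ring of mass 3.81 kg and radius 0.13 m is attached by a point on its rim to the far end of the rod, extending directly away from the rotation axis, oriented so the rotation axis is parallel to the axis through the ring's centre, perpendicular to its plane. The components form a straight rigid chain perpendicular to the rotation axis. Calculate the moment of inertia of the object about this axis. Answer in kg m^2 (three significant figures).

Thin rod: I_cm = (1/12)ML² = (1/12)(5.92)(1.12)² = 0.61884 kg m^2; axis through the centre, so I = 0.61884 kg m^2.
Thin rod: I_cm = (1/12)ML² = (1/12)(4.64)(0.36)² = 0.050112 kg m^2; centre at d = 0.56 + 0.18 = 0.74 m, so the parallel axis theorem gives I = 0.050112 + (4.64)(0.74)² = 2.591 kg m^2.
Thin ring: I_cm = MR² = (3.81)(0.13)² = 0.064389 kg m^2; centre at d = 0.56 + 0.18 + 0.18 + 0.13 = 1.05 m, so the parallel axis theorem gives I = 0.064389 + (3.81)(1.05)² = 4.2649 kg m^2.
Total I = 0.61884 + 2.591 + 4.2649 = 7.4747 kg m^2.

7.47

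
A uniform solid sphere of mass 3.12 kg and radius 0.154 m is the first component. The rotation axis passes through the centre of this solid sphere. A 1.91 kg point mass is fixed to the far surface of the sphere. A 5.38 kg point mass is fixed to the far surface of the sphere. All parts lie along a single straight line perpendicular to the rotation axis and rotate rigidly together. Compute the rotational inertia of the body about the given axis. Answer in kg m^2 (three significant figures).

0.202

Solid sphere: I_cm = (2/5)MR² = (2/5)(3.12)(0.154)² = 0.029598 kg m^2; axis through the centre, so I = 0.029598 kg m^2.
Point mass: I_cm = 0; centre at d = 0.154 m, so I = I_cm + Md² gives I = 0 + (1.91)(0.154)² = 0.045298 kg m^2.
Point mass: I_cm = 0; centre at d = 0.154 m, so I = I_cm + Md² gives I = 0 + (5.38)(0.154)² = 0.12759 kg m^2.
Total I = 0.029598 + 0.045298 + 0.12759 = 0.20249 kg m^2.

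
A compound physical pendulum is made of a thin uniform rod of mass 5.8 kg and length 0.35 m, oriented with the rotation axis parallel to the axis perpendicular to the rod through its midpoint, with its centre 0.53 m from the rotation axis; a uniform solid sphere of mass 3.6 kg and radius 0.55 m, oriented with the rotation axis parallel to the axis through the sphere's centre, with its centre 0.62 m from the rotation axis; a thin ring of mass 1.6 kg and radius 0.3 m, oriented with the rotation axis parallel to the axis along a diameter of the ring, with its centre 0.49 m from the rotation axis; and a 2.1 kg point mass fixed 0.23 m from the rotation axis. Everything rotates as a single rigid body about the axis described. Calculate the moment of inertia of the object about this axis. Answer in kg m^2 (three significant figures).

Thin rod: I_cm = (1/12)ML² = (1/12)(5.8)(0.35)² = 0.059208 kg m^2; centre at d = 0.53 m, so I = I_cm + Md² gives I = 0.059208 + (5.8)(0.53)² = 1.6884 kg m^2.
Solid sphere: I_cm = (2/5)MR² = (2/5)(3.6)(0.55)² = 0.4356 kg m^2; centre at d = 0.62 m, so I = I_cm + Md² gives I = 0.4356 + (3.6)(0.62)² = 1.8194 kg m^2.
Thin ring: I_cm = (1/2)MR² = (1/2)(1.6)(0.3)² = 0.072 kg m^2; centre at d = 0.49 m, so I = I_cm + Md² gives I = 0.072 + (1.6)(0.49)² = 0.45616 kg m^2.
Point mass: I_cm = 0; centre at d = 0.23 m, so I = I_cm + Md² gives I = 0 + (2.1)(0.23)² = 0.11109 kg m^2.
Total I = 1.6884 + 1.8194 + 0.45616 + 0.11109 = 4.0751 kg m^2.

4.08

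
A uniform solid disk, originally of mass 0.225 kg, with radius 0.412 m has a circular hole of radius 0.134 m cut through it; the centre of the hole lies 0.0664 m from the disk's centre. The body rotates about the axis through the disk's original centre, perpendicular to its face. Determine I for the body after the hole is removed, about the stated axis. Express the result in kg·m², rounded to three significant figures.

0.0188

Unpierced body about its centre: I₀ = (1/2)MR² = (1/2)(0.225)(0.412)² = 0.019096 kg·m².
The removed disk has mass m = M·(r/R)² = (0.225)(0.134/0.412)² = 0.023801 kg (same uniform areal density).
Its moment of inertia about the rotation axis (parallel-axis theorem): I_hole = (1/2)mr² + md² = (1/2)(0.023801)(0.134)² + (0.023801)(0.0664)² = 0.00031862 kg·m².
Treating the hole as negative mass, I = I₀ − I_hole = 0.019096 − 0.00031862 = 0.018778 kg·m².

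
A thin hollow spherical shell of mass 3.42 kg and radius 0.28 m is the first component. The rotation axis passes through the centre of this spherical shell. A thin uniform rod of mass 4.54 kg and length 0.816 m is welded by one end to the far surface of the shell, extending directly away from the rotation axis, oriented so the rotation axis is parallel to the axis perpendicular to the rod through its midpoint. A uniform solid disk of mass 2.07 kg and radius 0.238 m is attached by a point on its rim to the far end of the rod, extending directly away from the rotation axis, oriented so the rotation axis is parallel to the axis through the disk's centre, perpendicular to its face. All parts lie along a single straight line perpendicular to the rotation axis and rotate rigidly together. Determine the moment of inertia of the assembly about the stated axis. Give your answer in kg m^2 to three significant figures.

Spherical shell: I_cm = (2/3)MR² = (2/3)(3.42)(0.28)² = 0.17875 kg m^2; axis through the centre, so I = 0.17875 kg m^2.
Thin rod: I_cm = (1/12)ML² = (1/12)(4.54)(0.816)² = 0.25192 kg m^2; centre at d = 0.28 + 0.408 = 0.688 m, so the parallel axis theorem gives I = 0.25192 + (4.54)(0.688)² = 2.4009 kg m^2.
Solid disk: I_cm = (1/2)MR² = (1/2)(2.07)(0.238)² = 0.058627 kg m^2; centre at d = 0.28 + 0.408 + 0.408 + 0.238 = 1.334 m, so the parallel axis theorem gives I = 0.058627 + (2.07)(1.334)² = 3.7423 kg m^2.
Total I = 0.17875 + 2.4009 + 3.7423 = 6.322 kg m^2.

6.32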